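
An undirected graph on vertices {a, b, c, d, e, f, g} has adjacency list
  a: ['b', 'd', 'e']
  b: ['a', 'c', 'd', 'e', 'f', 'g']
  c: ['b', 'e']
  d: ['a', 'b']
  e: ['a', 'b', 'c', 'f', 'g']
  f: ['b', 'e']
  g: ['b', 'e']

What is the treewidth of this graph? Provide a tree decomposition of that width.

Treewidth 2.
One such decomposition:
Bags: B1 = {a, b, e}  B2 = {b, c, e}  B3 = {a, b, d}  B4 = {b, e, g}  B5 = {b, e, f}
Tree: B1–B2, B1–B3, B1–B4, B2–B5

The largest bag has 3 vertices, giving width 2; this decomposition certifies tw(G) ≤ 2. On the other hand G contains the 3-clique {a, b, d}. A clique must lie in a single bag of any decomposition, so no decomposition can have width below 2. Hence tw(G) = 2 exactly.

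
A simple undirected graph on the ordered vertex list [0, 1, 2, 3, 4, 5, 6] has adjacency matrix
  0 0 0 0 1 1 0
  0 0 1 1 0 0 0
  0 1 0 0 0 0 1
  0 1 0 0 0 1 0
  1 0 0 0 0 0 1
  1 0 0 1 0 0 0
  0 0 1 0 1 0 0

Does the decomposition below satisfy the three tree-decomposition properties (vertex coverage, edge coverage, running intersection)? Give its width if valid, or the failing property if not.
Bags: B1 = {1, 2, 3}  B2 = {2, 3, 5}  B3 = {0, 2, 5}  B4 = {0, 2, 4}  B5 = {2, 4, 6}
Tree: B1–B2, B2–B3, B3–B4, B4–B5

Yes; width 2.

Checking the three conditions: (i) the bags cover all of {0, 1, 2, 3, 4, 5, 6}; (ii) for each edge, some bag contains both endpoints; (iii) the bags containing any fixed vertex form a subtree. All hold, so the decomposition is valid with width 3 − 1 = 2.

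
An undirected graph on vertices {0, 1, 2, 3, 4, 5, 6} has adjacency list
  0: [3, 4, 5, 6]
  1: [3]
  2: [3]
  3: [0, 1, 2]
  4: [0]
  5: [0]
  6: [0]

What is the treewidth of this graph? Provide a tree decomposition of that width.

Treewidth 1.
Bags: B1 = {0, 3}  B2 = {0, 6}  B3 = {0, 5}  B4 = {1, 3}  B5 = {0, 4}  B6 = {2, 3}
Tree: B1–B2, B1–B3, B1–B4, B2–B5, B1–B6

The largest bag has 2 vertices, giving width 1; this decomposition certifies tw(G) ≤ 1. Any graph with an edge has treewidth ≥ 1, and G has the edge 3–0. The upper and lower bounds meet at 1, so that is the treewidth.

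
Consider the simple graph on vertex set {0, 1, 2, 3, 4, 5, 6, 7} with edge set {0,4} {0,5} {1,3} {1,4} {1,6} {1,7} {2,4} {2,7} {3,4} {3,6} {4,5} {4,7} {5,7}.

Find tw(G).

A width-2 tree decomposition is:
Bags: B1 = {2, 4, 7}  B2 = {4, 5, 7}  B3 = {1, 4, 7}  B4 = {1, 3, 4}  B5 = {1, 3, 6}  B6 = {0, 4, 5}
Tree: B1–B2, B1–B3, B3–B4, B4–B5, B2–B6
Each bag holds 3 vertices, so the decomposition has width 2, which upper-bounds the treewidth. Conversely, {0, 4, 5} is a clique of size 3, and the vertices of any clique must share a bag in every tree decomposition; so some bag has ≥ 3 vertices and tw(G) ≥ 2. Hence tw(G) = 2 exactly.

2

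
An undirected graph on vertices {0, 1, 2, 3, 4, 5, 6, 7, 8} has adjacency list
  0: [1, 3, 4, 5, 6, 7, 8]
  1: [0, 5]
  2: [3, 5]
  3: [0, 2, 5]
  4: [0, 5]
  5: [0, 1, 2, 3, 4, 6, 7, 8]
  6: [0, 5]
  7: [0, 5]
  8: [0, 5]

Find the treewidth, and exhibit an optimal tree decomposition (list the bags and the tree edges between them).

The largest bag has 3 vertices, giving width 2; this decomposition certifies tw(G) ≤ 2. For the lower bound, the 3 vertices {0, 1, 5} are pairwise adjacent, and any tree decomposition puts a clique entirely inside one bag — forcing width ≥ 2. Hence tw(G) = 2 exactly.

Treewidth 2.
Bags: B1 = {0, 5, 7}  B2 = {0, 5, 8}  B3 = {0, 5, 6}  B4 = {0, 3, 5}  B5 = {2, 3, 5}  B6 = {0, 1, 5}  B7 = {0, 4, 5}
Tree: B1–B2, B1–B3, B1–B4, B4–B5, B2–B6, B4–B7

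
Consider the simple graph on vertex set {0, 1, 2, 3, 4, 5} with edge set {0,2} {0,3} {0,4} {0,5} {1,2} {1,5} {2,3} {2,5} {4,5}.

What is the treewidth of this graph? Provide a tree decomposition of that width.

Treewidth 2.
One such decomposition:
Bags: B1 = {0, 2, 3}  B2 = {0, 2, 5}  B3 = {1, 2, 5}  B4 = {0, 4, 5}
Tree: B1–B2, B2–B3, B2–B4

Each bag holds 3 vertices, so the decomposition has width 2, which upper-bounds the treewidth. Conversely, {0, 2, 3} is a clique of size 3, and the vertices of any clique must share a bag in every tree decomposition; so some bag has ≥ 3 vertices and tw(G) ≥ 2. Therefore the treewidth is 2.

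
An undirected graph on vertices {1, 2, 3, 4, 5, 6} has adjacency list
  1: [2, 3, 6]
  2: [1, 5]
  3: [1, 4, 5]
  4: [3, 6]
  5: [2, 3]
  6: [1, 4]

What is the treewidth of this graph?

2

A width-2 tree decomposition is:
Bags: B1 = {1, 2, 5}  B2 = {1, 3, 5}  B3 = {1, 3, 6}  B4 = {3, 4, 6}
Tree: B1–B2, B2–B3, B3–B4
The largest bag has 3 vertices, giving width 2; this decomposition certifies tw(G) ≤ 2. Since 2–5–3–1–2 is a cycle in G, G is not acyclic. Forests are exactly the graphs of treewidth ≤ 1, so tw(G) ≥ 2. The upper and lower bounds meet at 2, so that is the treewidth.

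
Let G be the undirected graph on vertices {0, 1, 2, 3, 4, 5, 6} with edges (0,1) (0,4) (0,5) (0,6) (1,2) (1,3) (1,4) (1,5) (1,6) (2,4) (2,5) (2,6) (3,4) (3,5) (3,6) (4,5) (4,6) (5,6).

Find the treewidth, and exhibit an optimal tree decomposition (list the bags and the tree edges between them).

Treewidth 4.
One such decomposition:
Bags: B1 = {1, 3, 4, 5, 6}  B2 = {0, 1, 4, 5, 6}  B3 = {1, 2, 4, 5, 6}
Tree: B1–B2, B2–B3

Each bag holds 5 vertices, so the decomposition has width 4, which upper-bounds the treewidth. On the other hand G contains the 5-clique {0, 1, 4, 5, 6}. A clique must lie in a single bag of any decomposition, so no decomposition can have width below 4. Combining the bounds, tw(G) = 4.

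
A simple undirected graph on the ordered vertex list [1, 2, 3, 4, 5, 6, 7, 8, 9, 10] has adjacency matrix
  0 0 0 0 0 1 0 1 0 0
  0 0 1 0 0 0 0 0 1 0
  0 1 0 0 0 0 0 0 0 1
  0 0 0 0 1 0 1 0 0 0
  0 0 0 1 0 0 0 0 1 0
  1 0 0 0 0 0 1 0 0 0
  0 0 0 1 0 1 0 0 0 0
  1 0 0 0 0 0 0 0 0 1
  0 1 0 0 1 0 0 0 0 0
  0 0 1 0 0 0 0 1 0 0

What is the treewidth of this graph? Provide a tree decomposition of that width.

Each bag holds 3 vertices, so the decomposition has width 2, which upper-bounds the treewidth. Since 10–3–2–9–5–4–7–6–1–8–10 is a cycle in G, G is not acyclic. Forests are exactly the graphs of treewidth ≤ 1, so tw(G) ≥ 2. Hence tw(G) = 2 exactly.

Treewidth 2.
Bags: B1 = {2, 3, 10}  B2 = {2, 9, 10}  B3 = {5, 9, 10}  B4 = {4, 5, 10}  B5 = {4, 7, 10}  B6 = {6, 7, 10}  B7 = {1, 6, 10}  B8 = {1, 8, 10}
Tree: B1–B2, B2–B3, B3–B4, B4–B5, B5–B6, B6–B7, B7–B8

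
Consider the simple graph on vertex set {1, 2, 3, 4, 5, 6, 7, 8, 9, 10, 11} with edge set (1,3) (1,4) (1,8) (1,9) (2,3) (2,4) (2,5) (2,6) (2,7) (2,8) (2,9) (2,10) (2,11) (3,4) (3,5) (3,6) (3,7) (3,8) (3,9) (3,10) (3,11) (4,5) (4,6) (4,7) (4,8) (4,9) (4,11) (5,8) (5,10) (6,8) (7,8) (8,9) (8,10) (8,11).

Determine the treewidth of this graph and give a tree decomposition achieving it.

Treewidth 4.
One optimal decomposition is:
Bags: B1 = {2, 3, 4, 8, 11}  B2 = {2, 3, 4, 5, 8}  B3 = {2, 3, 4, 6, 8}  B4 = {2, 3, 4, 8, 9}  B5 = {1, 3, 4, 8, 9}  B6 = {2, 3, 5, 8, 10}  B7 = {2, 3, 4, 7, 8}
Tree: B1–B2, B1–B3, B3–B4, B4–B5, B2–B6, B4–B7

The largest bag has 5 vertices, giving width 4; this decomposition certifies tw(G) ≤ 4. For the lower bound, the 5 vertices {1, 3, 4, 8, 9} are pairwise adjacent, and any tree decomposition puts a clique entirely inside one bag — forcing width ≥ 4. The upper and lower bounds meet at 4, so that is the treewidth.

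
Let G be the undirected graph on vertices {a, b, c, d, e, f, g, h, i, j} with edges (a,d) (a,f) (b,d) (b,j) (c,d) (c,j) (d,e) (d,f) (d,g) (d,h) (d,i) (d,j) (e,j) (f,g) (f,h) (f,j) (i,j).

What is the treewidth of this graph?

2

A width-2 tree decomposition is:
Bags: B1 = {a, d, f}  B2 = {d, f, j}  B3 = {d, f, g}  B4 = {d, i, j}  B5 = {d, e, j}  B6 = {d, f, h}  B7 = {b, d, j}  B8 = {c, d, j}
Tree: B1–B2, B2–B3, B2–B4, B4–B5, B1–B6, B5–B7, B2–B8
The largest bag has 3 vertices, giving width 2; this decomposition certifies tw(G) ≤ 2. For the lower bound, the 3 vertices {d, f, g} are pairwise adjacent, and any tree decomposition puts a clique entirely inside one bag — forcing width ≥ 2. The upper and lower bounds meet at 2, so that is the treewidth.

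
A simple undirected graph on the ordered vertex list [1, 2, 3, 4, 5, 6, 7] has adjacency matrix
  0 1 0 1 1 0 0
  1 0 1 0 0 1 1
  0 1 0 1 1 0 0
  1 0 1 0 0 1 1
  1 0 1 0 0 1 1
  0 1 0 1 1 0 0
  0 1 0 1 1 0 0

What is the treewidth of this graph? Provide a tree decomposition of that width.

Every bag has size at most 4, so the width is 4 − 1 = 3 and tw(G) ≤ 3. For the lower bound: the 4 vertex sets {5,6}, {4,7}, {2}, {1} are disjoint, each induces a connected subgraph, and every pair is joined by at least one edge of G. Contracting each set to a single vertex therefore yields K_{4} as a minor, and since treewidth is minor-monotone, tw(G) ≥ tw(K_{4}) = 3. Therefore the treewidth is 3.

Treewidth 3.
One such decomposition:
Bags: B1 = {2, 4, 5, 6}  B2 = {2, 4, 5, 7}  B3 = {1, 2, 4, 5}  B4 = {2, 3, 4, 5}
Tree: B1–B2, B2–B3, B3–B4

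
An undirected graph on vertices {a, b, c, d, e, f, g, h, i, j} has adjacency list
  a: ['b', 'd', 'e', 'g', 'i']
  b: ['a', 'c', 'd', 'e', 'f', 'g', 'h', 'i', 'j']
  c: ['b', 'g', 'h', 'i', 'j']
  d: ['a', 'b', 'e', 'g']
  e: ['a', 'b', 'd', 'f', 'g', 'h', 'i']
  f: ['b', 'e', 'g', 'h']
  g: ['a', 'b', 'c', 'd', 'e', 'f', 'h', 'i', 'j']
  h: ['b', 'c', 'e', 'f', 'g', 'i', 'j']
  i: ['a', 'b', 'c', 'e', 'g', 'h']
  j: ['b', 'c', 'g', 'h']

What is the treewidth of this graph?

A width-4 tree decomposition is:
Bags: B1 = {b, e, f, g, h}  B2 = {b, e, g, h, i}  B3 = {a, b, e, g, i}  B4 = {b, c, g, h, i}  B5 = {b, c, g, h, j}  B6 = {a, b, d, e, g}
Tree: B1–B2, B2–B3, B2–B4, B4–B5, B3–B6
Each bag holds 5 vertices, so the decomposition has width 4, which upper-bounds the treewidth. For the lower bound, the 5 vertices {a, b, d, e, g} are pairwise adjacent, and any tree decomposition puts a clique entirely inside one bag — forcing width ≥ 4. Hence tw(G) = 4 exactly.

4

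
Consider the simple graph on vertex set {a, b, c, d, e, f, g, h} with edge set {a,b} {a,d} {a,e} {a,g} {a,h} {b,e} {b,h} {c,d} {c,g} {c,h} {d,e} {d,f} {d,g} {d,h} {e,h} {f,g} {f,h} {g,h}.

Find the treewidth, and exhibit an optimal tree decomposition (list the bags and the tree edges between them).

Every bag has size at most 4, so the width is 4 − 1 = 3 and tw(G) ≤ 3. On the other hand G contains the 4-clique {d, f, g, h}. A clique must lie in a single bag of any decomposition, so no decomposition can have width below 3. Therefore the treewidth is 3.

Treewidth 3.
Bags: B1 = {c, d, g, h}  B2 = {a, d, g, h}  B3 = {a, d, e, h}  B4 = {d, f, g, h}  B5 = {a, b, e, h}
Tree: B1–B2, B2–B3, B2–B4, B3–B5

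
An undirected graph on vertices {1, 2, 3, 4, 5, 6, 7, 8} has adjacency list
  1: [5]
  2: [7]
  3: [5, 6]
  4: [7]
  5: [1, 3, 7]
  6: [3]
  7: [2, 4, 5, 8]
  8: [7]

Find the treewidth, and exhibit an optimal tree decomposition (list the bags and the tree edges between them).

Treewidth 1.
One optimal decomposition is:
Bags: B1 = {1, 5}  B2 = {3, 5}  B3 = {5, 7}  B4 = {4, 7}  B5 = {7, 8}  B6 = {2, 7}  B7 = {3, 6}
Tree: B1–B2, B1–B3, B3–B4, B3–B5, B4–B6, B2–B7

Each bag holds 2 vertices, so the decomposition has width 1, which upper-bounds the treewidth. G has an edge, so its treewidth is at least 1. Hence tw(G) = 1 exactly.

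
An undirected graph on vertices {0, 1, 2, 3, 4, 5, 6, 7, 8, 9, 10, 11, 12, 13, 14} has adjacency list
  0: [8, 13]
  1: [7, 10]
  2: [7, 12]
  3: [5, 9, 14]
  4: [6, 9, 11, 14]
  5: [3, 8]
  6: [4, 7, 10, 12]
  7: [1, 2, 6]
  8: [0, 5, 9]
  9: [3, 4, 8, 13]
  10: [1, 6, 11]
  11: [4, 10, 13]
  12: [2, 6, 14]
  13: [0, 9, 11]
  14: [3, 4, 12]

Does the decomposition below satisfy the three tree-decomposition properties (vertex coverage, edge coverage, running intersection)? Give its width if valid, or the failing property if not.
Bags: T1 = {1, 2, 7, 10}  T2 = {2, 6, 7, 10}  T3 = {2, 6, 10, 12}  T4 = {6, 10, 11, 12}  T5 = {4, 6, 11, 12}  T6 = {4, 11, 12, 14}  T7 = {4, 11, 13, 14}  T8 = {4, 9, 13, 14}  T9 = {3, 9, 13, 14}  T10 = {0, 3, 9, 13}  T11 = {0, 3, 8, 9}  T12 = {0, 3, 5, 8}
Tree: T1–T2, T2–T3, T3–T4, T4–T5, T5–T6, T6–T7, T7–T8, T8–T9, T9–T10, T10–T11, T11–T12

Vertex coverage: the bags together contain {0, 1, 2, 3, 4, 5, 6, 7, 8, 9, 10, 11, 12, 13, 14}, the full vertex set. Edge coverage: each edge of G has both endpoints in at least one bag. Running intersection: for every vertex, the bags containing it form a connected subtree. All three properties hold, so this is a valid tree decomposition of width max|bag| − 1 = 3, and hence tw(G) ≤ 3.

Yes; width 3.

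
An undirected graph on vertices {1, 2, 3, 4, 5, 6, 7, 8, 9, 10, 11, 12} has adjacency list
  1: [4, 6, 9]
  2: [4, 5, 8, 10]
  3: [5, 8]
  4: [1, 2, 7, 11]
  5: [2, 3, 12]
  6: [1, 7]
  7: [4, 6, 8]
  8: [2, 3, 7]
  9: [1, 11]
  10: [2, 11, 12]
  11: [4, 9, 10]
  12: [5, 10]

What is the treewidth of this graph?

A width-3 tree decomposition is:
Bags: B1 = {3, 5, 8, 12}  B2 = {2, 5, 8, 12}  B3 = {2, 8, 10, 12}  B4 = {2, 7, 8, 10}  B5 = {2, 4, 7, 10}  B6 = {4, 7, 10, 11}  B7 = {4, 6, 7, 11}  B8 = {1, 4, 6, 11}  B9 = {1, 6, 9, 11}
Tree: B1–B2, B2–B3, B3–B4, B4–B5, B5–B6, B6–B7, B7–B8, B8–B9
Every bag has size at most 4, so the width is 4 − 1 = 3 and tw(G) ≤ 3. For the lower bound: the 4 vertex sets {3,5,12}, {8}, {2}, {4,7,10,11} are disjoint, each induces a connected subgraph, and every pair is joined by at least one edge of G. Contracting each set to a single vertex therefore yields K_{4} as a minor, and since treewidth is minor-monotone, tw(G) ≥ tw(K_{4}) = 3. Hence tw(G) = 3 exactly.

3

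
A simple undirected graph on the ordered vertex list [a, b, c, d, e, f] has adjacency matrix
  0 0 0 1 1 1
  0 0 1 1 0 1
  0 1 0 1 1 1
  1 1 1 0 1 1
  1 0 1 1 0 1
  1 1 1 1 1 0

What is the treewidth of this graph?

A width-3 tree decomposition is:
Bags: B1 = {b, c, d, f}  B2 = {c, d, e, f}  B3 = {a, d, e, f}
Tree: B1–B2, B2–B3
Each bag holds 4 vertices, so the decomposition has width 3, which upper-bounds the treewidth. For the lower bound, the 4 vertices {c, d, e, f} are pairwise adjacent, and any tree decomposition puts a clique entirely inside one bag — forcing width ≥ 3. Hence tw(G) = 3 exactly.

3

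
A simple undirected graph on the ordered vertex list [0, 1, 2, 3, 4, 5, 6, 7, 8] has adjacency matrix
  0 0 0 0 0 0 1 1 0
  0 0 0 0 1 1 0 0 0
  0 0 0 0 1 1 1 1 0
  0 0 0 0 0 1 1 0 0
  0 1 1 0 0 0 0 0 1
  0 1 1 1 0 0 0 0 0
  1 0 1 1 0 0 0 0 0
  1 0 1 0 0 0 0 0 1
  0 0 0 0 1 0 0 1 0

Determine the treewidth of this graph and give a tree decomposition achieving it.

Treewidth 3.
Bags: B1 = {1, 3, 5, 6}  B2 = {1, 2, 5, 6}  B3 = {1, 2, 4, 6}  B4 = {0, 2, 4, 6}  B5 = {0, 2, 4, 7}  B6 = {0, 4, 7, 8}
Tree: B1–B2, B2–B3, B3–B4, B4–B5, B5–B6

Each bag holds 4 vertices, so the decomposition has width 3, which upper-bounds the treewidth. For the lower bound: the 4 vertex sets {1,3,5}, {6}, {2}, {0,4,7,8} are disjoint, each induces a connected subgraph, and every pair is joined by at least one edge of G. Contracting each set to a single vertex therefore yields K_{4} as a minor, and since treewidth is minor-monotone, tw(G) ≥ tw(K_{4}) = 3. The upper and lower bounds meet at 3, so that is the treewidth.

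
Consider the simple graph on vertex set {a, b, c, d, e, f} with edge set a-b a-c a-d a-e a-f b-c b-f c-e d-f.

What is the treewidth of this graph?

2

A width-2 tree decomposition is:
Bags: B1 = {a, c, e}  B2 = {a, b, c}  B3 = {a, b, f}  B4 = {a, d, f}
Tree: B1–B2, B2–B3, B3–B4
The largest bag has 3 vertices, giving width 2; this decomposition certifies tw(G) ≤ 2. Conversely, {a, c, e} is a clique of size 3, and the vertices of any clique must share a bag in every tree decomposition; so some bag has ≥ 3 vertices and tw(G) ≥ 2. The upper and lower bounds meet at 2, so that is the treewidth.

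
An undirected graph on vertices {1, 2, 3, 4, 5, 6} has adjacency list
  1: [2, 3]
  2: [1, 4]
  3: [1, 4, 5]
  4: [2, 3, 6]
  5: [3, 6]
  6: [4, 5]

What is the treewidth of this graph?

2

A width-2 tree decomposition is:
Bags: B1 = {1, 2, 3}  B2 = {2, 3, 4}  B3 = {3, 4, 5}  B4 = {4, 5, 6}
Tree: B1–B2, B2–B3, B3–B4
Each bag holds 3 vertices, so the decomposition has width 2, which upper-bounds the treewidth. For the lower bound, G contains the cycle 1–2–4–3–1, so G is not a forest; only forests have treewidth ≤ 1, hence tw(G) ≥ 2. Hence tw(G) = 2 exactly.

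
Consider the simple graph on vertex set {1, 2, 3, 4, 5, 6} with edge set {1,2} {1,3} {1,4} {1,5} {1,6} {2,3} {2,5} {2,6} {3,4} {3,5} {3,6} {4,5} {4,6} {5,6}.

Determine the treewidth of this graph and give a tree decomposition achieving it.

The largest bag has 5 vertices, giving width 4; this decomposition certifies tw(G) ≤ 4. For the lower bound, the 5 vertices {1, 2, 3, 5, 6} are pairwise adjacent, and any tree decomposition puts a clique entirely inside one bag — forcing width ≥ 4. Combining the bounds, tw(G) = 4.

Treewidth 4.
One optimal decomposition is:
Bags: B1 = {1, 2, 3, 5, 6}  B2 = {1, 3, 4, 5, 6}
Tree: B1–B2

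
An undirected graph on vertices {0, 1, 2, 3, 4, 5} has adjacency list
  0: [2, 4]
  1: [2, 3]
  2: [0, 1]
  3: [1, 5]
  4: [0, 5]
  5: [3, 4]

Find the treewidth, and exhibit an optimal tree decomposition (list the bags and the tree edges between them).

Treewidth 2.
One such decomposition:
Bags: B1 = {3, 4, 5}  B2 = {1, 3, 4}  B3 = {1, 2, 4}  B4 = {0, 2, 4}
Tree: B1–B2, B2–B3, B3–B4

The largest bag has 3 vertices, giving width 2; this decomposition certifies tw(G) ≤ 2. The edges 4–5–3–1–2–0–4 form a cycle, so G is not a tree and its treewidth is at least 2. Therefore the treewidth is 2.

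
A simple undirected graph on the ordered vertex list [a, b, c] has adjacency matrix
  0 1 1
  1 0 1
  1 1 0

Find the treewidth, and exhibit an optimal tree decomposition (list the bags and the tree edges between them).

A single bag containing all 3 vertices is trivially a valid decomposition of width 2. For the lower bound, the 3 vertices {a, b, c} are pairwise adjacent, and any tree decomposition puts a clique entirely inside one bag — forcing width ≥ 2. Combining the bounds, tw(G) = 2.

Treewidth 2.
One optimal decomposition is:
Bags: B1 = {a, b, c}
Tree: (single bag)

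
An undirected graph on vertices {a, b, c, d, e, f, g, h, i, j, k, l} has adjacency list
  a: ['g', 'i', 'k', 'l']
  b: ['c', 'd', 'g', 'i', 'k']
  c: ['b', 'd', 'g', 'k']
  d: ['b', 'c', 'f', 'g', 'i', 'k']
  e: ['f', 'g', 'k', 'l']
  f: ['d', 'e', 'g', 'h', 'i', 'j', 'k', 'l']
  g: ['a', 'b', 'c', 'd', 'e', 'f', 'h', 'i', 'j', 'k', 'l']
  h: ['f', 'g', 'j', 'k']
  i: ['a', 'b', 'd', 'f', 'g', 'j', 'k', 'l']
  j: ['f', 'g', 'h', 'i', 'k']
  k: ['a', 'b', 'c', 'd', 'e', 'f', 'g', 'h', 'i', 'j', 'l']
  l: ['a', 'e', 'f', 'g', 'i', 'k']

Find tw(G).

4

A width-4 tree decomposition is:
Bags: B1 = {f, g, i, k, l}  B2 = {d, f, g, i, k}  B3 = {b, d, g, i, k}  B4 = {e, f, g, k, l}  B5 = {f, g, i, j, k}  B6 = {b, c, d, g, k}  B7 = {a, g, i, k, l}  B8 = {f, g, h, j, k}
Tree: B1–B2, B2–B3, B1–B4, B2–B5, B3–B6, B1–B7, B5–B8
Each bag holds 5 vertices, so the decomposition has width 4, which upper-bounds the treewidth. For the lower bound, the 5 vertices {a, g, i, k, l} are pairwise adjacent, and any tree decomposition puts a clique entirely inside one bag — forcing width ≥ 4. Hence tw(G) = 4 exactly.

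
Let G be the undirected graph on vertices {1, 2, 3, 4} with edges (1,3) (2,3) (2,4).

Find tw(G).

1

A width-1 tree decomposition is:
Bags: B1 = {2, 4}  B2 = {2, 3}  B3 = {1, 3}
Tree: B1–B2, B2–B3
Every bag has size at most 2, so the width is 2 − 1 = 1 and tw(G) ≤ 1. Any graph with an edge has treewidth ≥ 1, and G has the edge 4–2. Combining the bounds, tw(G) = 1.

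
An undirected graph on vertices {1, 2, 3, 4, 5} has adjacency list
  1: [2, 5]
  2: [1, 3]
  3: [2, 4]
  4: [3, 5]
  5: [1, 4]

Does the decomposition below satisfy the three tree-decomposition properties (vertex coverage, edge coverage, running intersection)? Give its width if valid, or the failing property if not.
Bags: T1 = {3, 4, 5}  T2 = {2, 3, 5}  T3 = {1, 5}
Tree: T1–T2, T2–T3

A tree decomposition must satisfy three properties: every vertex lies in some bag; for every edge, both endpoints lie together in some bag; and for every vertex, the bags containing it form a connected subtree. Here edge (2,1) lies in no bag, so the decomposition is invalid.

No — edge (2,1) lies in no bag.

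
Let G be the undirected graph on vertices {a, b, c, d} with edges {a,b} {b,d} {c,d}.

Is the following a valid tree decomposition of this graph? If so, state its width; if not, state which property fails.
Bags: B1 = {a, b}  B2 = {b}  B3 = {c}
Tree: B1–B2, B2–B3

No — vertex d appears in no bag.

A tree decomposition must satisfy three properties: every vertex lies in some bag; for every edge, both endpoints lie together in some bag; and for every vertex, the bags containing it form a connected subtree. Here vertex d appears in no bag, so the decomposition is invalid.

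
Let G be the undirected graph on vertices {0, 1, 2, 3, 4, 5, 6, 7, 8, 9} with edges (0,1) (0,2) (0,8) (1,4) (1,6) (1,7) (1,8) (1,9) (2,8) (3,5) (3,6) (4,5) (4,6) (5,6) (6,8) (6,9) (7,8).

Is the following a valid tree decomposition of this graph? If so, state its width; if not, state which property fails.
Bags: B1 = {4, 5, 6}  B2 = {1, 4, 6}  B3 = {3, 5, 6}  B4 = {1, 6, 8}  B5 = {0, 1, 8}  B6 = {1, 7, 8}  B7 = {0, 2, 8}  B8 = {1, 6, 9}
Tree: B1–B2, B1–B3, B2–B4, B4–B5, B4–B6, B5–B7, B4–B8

Yes; width 2.

Checking the three conditions: (i) the bags cover all of {0, 1, 2, 3, 4, 5, 6, 7, 8, 9}; (ii) for each edge, some bag contains both endpoints; (iii) the bags containing any fixed vertex form a subtree. All hold, so the decomposition is valid with width 3 − 1 = 2.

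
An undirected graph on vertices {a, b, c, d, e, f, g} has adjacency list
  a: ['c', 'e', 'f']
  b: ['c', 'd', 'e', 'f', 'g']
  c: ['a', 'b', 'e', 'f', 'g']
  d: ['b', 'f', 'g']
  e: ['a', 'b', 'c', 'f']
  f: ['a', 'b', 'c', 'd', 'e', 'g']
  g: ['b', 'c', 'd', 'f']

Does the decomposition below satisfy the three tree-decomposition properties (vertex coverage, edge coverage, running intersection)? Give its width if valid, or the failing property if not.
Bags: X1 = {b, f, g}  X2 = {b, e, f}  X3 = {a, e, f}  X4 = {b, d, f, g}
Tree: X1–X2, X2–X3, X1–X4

No — vertex c appears in no bag.

A tree decomposition must satisfy three properties: every vertex lies in some bag; for every edge, both endpoints lie together in some bag; and for every vertex, the bags containing it form a connected subtree. Here vertex c appears in no bag, so the decomposition is invalid.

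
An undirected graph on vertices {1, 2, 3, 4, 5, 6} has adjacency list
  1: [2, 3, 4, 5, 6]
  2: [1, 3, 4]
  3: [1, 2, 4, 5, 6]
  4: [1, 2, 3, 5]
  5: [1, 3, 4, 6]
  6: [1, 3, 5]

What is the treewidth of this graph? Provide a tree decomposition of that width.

Treewidth 3.
Bags: B1 = {1, 3, 5, 6}  B2 = {1, 3, 4, 5}  B3 = {1, 2, 3, 4}
Tree: B1–B2, B2–B3

Every bag has size at most 4, so the width is 4 − 1 = 3 and tw(G) ≤ 3. On the other hand G contains the 4-clique {1, 2, 3, 4}. A clique must lie in a single bag of any decomposition, so no decomposition can have width below 3. Therefore the treewidth is 3.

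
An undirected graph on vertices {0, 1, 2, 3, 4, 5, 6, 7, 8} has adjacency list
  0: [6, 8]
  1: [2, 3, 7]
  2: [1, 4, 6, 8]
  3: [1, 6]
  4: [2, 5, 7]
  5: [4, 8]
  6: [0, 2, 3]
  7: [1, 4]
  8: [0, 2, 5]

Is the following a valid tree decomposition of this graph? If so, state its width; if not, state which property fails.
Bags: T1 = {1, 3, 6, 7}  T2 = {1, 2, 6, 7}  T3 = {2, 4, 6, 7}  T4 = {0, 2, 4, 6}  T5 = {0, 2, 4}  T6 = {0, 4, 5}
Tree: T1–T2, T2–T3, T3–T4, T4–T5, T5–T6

A tree decomposition must satisfy three properties: every vertex lies in some bag; for every edge, both endpoints lie together in some bag; and for every vertex, the bags containing it form a connected subtree. Here vertex 8 appears in no bag, so the decomposition is invalid.

No — vertex 8 appears in no bag.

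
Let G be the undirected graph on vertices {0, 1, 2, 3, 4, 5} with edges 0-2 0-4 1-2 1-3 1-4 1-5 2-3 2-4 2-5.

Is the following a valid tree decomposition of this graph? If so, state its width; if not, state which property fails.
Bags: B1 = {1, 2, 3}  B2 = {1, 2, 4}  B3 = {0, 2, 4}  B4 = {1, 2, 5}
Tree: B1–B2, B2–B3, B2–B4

Yes; width 2.

Checking the three conditions: (i) the bags cover all of {0, 1, 2, 3, 4, 5}; (ii) for each edge, some bag contains both endpoints; (iii) the bags containing any fixed vertex form a subtree. All hold, so the decomposition is valid with width 3 − 1 = 2.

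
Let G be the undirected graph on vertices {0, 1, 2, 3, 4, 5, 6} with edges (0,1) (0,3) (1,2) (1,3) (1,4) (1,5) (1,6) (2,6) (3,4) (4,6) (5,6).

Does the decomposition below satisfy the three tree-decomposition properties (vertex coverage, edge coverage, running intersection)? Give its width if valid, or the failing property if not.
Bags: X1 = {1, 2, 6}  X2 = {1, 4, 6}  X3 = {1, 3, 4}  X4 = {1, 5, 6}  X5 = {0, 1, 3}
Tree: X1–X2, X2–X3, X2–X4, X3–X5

Every vertex of G appears in some bag (union = {0, 1, 2, 3, 4, 5, 6}); every edge is covered by a bag; and for each vertex v the set of bags containing v is connected in the bag tree. The decomposition is therefore valid. The largest bag has 3 vertices, so the width is 2.

Yes; width 2.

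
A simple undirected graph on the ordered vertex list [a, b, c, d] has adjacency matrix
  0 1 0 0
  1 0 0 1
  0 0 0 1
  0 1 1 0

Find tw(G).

1

A width-1 tree decomposition is:
Bags: B1 = {c, d}  B2 = {b, d}  B3 = {a, b}
Tree: B1–B2, B2–B3
Each bag holds 2 vertices, so the decomposition has width 1, which upper-bounds the treewidth. Since G has at least one edge (e.g. c–d), it is not an edgeless graph, so tw(G) ≥ 1. The upper and lower bounds meet at 1, so that is the treewidth.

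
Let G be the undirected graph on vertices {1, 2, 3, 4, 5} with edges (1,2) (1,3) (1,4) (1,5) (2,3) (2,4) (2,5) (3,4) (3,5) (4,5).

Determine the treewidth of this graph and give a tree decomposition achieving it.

Treewidth 4.
Bags: B1 = {1, 2, 3, 4, 5}
Tree: (single bag)

With just one bag of size 5, the width is 5 − 1 = 4, so tw(G) ≤ 4. For the lower bound, the 5 vertices {1, 2, 3, 4, 5} are pairwise adjacent, and any tree decomposition puts a clique entirely inside one bag — forcing width ≥ 4. Hence tw(G) = 4 exactly.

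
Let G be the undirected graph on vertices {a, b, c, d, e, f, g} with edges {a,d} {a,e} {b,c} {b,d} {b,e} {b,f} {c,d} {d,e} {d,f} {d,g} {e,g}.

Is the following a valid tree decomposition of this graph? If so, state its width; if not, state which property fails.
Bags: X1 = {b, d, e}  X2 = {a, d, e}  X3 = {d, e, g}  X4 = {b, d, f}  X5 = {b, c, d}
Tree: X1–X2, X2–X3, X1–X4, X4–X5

Yes; width 2.

Vertex coverage: the bags together contain {a, b, c, d, e, f, g}, the full vertex set. Edge coverage: each edge of G has both endpoints in at least one bag. Running intersection: for every vertex, the bags containing it form a connected subtree. All three properties hold, so this is a valid tree decomposition of width max|bag| − 1 = 2, and hence tw(G) ≤ 2.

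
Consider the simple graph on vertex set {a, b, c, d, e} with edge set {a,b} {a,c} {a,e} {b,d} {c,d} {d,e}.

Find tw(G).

A width-2 tree decomposition is:
Bags: B1 = {a, b, d}  B2 = {a, c, d}  B3 = {a, d, e}
Tree: B1–B2, B2–B3
Each bag holds 3 vertices, so the decomposition has width 2, which upper-bounds the treewidth. The edges b–a–c–d–b form a cycle, so G is not a tree and its treewidth is at least 2. The upper and lower bounds meet at 2, so that is the treewidth.

2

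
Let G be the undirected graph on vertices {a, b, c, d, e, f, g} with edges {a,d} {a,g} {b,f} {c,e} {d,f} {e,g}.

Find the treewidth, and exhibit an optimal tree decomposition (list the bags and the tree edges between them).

Each bag holds 2 vertices, so the decomposition has width 1, which upper-bounds the treewidth. G has an edge, so its treewidth is at least 1. The upper and lower bounds meet at 1, so that is the treewidth.

Treewidth 1.
One such decomposition:
Bags: B1 = {b, f}  B2 = {d, f}  B3 = {a, d}  B4 = {a, g}  B5 = {e, g}  B6 = {c, e}
Tree: B1–B2, B2–B3, B3–B4, B4–B5, B5–B6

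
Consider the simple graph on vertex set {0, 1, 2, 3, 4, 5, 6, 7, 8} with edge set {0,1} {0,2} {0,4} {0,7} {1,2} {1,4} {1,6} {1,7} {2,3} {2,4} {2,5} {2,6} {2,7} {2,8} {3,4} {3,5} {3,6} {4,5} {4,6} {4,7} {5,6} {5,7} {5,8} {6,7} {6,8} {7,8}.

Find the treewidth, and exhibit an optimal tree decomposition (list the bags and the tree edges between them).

Treewidth 4.
Bags: B1 = {1, 2, 4, 6, 7}  B2 = {2, 4, 5, 6, 7}  B3 = {2, 3, 4, 5, 6}  B4 = {0, 1, 2, 4, 7}  B5 = {2, 5, 6, 7, 8}
Tree: B1–B2, B2–B3, B1–B4, B2–B5

Each bag holds 5 vertices, so the decomposition has width 4, which upper-bounds the treewidth. For the lower bound, the 5 vertices {2, 5, 6, 7, 8} are pairwise adjacent, and any tree decomposition puts a clique entirely inside one bag — forcing width ≥ 4. Therefore the treewidth is 4.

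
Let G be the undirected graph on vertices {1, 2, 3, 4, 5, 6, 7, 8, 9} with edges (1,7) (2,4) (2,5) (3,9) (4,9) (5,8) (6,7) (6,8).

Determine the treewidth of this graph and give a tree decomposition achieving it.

Each bag holds 2 vertices, so the decomposition has width 1, which upper-bounds the treewidth. Since G has at least one edge (e.g. 1–7), it is not an edgeless graph, so tw(G) ≥ 1. Therefore the treewidth is 1.

Treewidth 1.
One such decomposition:
Bags: B1 = {1, 7}  B2 = {6, 7}  B3 = {6, 8}  B4 = {5, 8}  B5 = {2, 5}  B6 = {2, 4}  B7 = {4, 9}  B8 = {3, 9}
Tree: B1–B2, B2–B3, B3–B4, B4–B5, B5–B6, B6–B7, B7–B8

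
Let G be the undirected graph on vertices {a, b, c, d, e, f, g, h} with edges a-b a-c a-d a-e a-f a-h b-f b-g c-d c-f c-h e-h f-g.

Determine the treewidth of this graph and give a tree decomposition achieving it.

Treewidth 2.
One such decomposition:
Bags: B1 = {a, b, f}  B2 = {a, c, f}  B3 = {a, c, h}  B4 = {b, f, g}  B5 = {a, c, d}  B6 = {a, e, h}
Tree: B1–B2, B2–B3, B1–B4, B2–B5, B3–B6

Each bag holds 3 vertices, so the decomposition has width 2, which upper-bounds the treewidth. For the lower bound, the 3 vertices {b, f, g} are pairwise adjacent, and any tree decomposition puts a clique entirely inside one bag — forcing width ≥ 2. Combining the bounds, tw(G) = 2.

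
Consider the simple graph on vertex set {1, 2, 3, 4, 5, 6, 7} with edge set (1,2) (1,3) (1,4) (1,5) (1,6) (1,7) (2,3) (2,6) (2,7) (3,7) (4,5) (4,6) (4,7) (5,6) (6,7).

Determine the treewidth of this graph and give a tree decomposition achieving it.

Treewidth 3.
One optimal decomposition is:
Bags: B1 = {1, 2, 6, 7}  B2 = {1, 4, 6, 7}  B3 = {1, 2, 3, 7}  B4 = {1, 4, 5, 6}
Tree: B1–B2, B1–B3, B2–B4

Each bag holds 4 vertices, so the decomposition has width 3, which upper-bounds the treewidth. For the lower bound, the 4 vertices {1, 2, 3, 7} are pairwise adjacent, and any tree decomposition puts a clique entirely inside one bag — forcing width ≥ 3. The upper and lower bounds meet at 3, so that is the treewidth.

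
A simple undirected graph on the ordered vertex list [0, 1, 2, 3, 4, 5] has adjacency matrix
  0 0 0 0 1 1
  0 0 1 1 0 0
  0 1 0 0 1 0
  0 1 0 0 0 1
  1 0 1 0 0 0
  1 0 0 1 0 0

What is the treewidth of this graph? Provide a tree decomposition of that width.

The largest bag has 3 vertices, giving width 2; this decomposition certifies tw(G) ≤ 2. The edges 5–3–1–2–4–0–5 form a cycle, so G is not a tree and its treewidth is at least 2. The upper and lower bounds meet at 2, so that is the treewidth.

Treewidth 2.
Bags: B1 = {1, 3, 5}  B2 = {1, 2, 5}  B3 = {2, 4, 5}  B4 = {0, 4, 5}
Tree: B1–B2, B2–B3, B3–B4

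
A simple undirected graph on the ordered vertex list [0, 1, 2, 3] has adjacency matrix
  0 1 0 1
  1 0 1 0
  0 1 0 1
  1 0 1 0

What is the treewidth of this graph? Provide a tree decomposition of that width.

Treewidth 2.
One such decomposition:
Bags: B1 = {1, 2, 3}  B2 = {0, 1, 3}
Tree: B1–B2

Each bag holds 3 vertices, so the decomposition has width 2, which upper-bounds the treewidth. The edges 1–2–3–0–1 form a cycle, so G is not a tree and its treewidth is at least 2. Hence tw(G) = 2 exactly.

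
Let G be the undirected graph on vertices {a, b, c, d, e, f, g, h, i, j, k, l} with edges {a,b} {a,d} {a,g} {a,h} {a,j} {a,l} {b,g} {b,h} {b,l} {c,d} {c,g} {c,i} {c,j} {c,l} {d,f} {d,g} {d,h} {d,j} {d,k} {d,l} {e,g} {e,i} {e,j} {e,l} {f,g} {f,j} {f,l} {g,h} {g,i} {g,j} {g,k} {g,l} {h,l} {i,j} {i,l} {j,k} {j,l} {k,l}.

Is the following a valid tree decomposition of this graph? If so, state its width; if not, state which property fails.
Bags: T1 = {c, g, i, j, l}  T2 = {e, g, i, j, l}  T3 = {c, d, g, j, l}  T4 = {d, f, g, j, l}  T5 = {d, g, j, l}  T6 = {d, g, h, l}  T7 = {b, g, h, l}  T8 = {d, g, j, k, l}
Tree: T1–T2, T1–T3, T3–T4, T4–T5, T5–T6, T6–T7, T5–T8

No — vertex a appears in no bag.

A tree decomposition must satisfy three properties: every vertex lies in some bag; for every edge, both endpoints lie together in some bag; and for every vertex, the bags containing it form a connected subtree. Here vertex a appears in no bag, so the decomposition is invalid.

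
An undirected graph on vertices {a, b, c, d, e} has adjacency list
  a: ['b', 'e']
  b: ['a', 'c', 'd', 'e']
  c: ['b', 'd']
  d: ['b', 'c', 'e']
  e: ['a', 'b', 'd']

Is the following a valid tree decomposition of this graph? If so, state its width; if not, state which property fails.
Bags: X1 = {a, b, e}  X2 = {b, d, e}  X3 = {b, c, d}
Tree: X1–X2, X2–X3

Yes; width 2.

Vertex coverage: the bags together contain {a, b, c, d, e}, the full vertex set. Edge coverage: each edge of G has both endpoints in at least one bag. Running intersection: for every vertex, the bags containing it form a connected subtree. All three properties hold, so this is a valid tree decomposition of width max|bag| − 1 = 2, and hence tw(G) ≤ 2.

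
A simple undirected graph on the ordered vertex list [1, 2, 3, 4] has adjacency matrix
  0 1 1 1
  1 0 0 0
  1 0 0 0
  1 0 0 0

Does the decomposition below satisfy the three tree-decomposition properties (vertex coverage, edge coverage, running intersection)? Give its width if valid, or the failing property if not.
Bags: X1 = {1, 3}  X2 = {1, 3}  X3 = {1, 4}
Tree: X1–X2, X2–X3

No — vertex 2 appears in no bag.

A tree decomposition must satisfy three properties: every vertex lies in some bag; for every edge, both endpoints lie together in some bag; and for every vertex, the bags containing it form a connected subtree. Here vertex 2 appears in no bag, so the decomposition is invalid.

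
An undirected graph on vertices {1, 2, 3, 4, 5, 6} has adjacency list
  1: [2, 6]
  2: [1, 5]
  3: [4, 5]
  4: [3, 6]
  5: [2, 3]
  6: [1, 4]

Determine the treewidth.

A width-2 tree decomposition is:
Bags: B1 = {3, 4, 6}  B2 = {1, 3, 6}  B3 = {1, 2, 3}  B4 = {2, 3, 5}
Tree: B1–B2, B2–B3, B3–B4
Each bag holds 3 vertices, so the decomposition has width 2, which upper-bounds the treewidth. The edges 3–4–6–1–2–5–3 form a cycle, so G is not a tree and its treewidth is at least 2. Therefore the treewidth is 2.

2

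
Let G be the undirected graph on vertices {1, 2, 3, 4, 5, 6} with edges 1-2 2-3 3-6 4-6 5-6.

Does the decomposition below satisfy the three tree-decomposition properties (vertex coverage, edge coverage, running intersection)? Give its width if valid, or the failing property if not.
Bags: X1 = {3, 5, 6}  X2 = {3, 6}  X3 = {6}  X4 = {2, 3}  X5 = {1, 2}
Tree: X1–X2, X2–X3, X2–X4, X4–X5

No — vertex 4 appears in no bag.

A tree decomposition must satisfy three properties: every vertex lies in some bag; for every edge, both endpoints lie together in some bag; and for every vertex, the bags containing it form a connected subtree. Here vertex 4 appears in no bag, so the decomposition is invalid.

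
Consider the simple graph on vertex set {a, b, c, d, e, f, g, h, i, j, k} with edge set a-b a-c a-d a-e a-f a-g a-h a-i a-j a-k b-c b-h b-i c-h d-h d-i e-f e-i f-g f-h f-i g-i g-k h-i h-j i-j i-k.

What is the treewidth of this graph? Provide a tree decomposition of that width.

Every bag has size at most 4, so the width is 4 − 1 = 3 and tw(G) ≤ 3. On the other hand G contains the 4-clique {a, b, c, h}. A clique must lie in a single bag of any decomposition, so no decomposition can have width below 3. Combining the bounds, tw(G) = 3.

Treewidth 3.
One such decomposition:
Bags: B1 = {a, h, i, j}  B2 = {a, b, h, i}  B3 = {a, f, h, i}  B4 = {a, f, g, i}  B5 = {a, b, c, h}  B6 = {a, g, i, k}  B7 = {a, d, h, i}  B8 = {a, e, f, i}
Tree: B1–B2, B2–B3, B3–B4, B2–B5, B4–B6, B2–B7, B3–B8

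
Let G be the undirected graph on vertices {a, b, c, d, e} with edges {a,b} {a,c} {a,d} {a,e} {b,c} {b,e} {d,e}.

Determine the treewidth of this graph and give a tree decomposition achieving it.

The largest bag has 3 vertices, giving width 2; this decomposition certifies tw(G) ≤ 2. For the lower bound, the 3 vertices {a, d, e} are pairwise adjacent, and any tree decomposition puts a clique entirely inside one bag — forcing width ≥ 2. The upper and lower bounds meet at 2, so that is the treewidth.

Treewidth 2.
One such decomposition:
Bags: B1 = {a, d, e}  B2 = {a, b, e}  B3 = {a, b, c}
Tree: B1–B2, B2–B3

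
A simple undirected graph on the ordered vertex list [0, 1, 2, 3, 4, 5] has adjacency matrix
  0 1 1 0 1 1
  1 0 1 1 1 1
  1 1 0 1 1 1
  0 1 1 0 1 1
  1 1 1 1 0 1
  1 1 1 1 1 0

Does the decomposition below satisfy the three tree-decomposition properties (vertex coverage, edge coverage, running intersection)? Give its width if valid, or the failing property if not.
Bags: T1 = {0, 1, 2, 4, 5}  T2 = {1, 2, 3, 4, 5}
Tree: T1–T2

Yes; width 4.

Checking the three conditions: (i) the bags cover all of {0, 1, 2, 3, 4, 5}; (ii) for each edge, some bag contains both endpoints; (iii) the bags containing any fixed vertex form a subtree. All hold, so the decomposition is valid with width 5 − 1 = 4.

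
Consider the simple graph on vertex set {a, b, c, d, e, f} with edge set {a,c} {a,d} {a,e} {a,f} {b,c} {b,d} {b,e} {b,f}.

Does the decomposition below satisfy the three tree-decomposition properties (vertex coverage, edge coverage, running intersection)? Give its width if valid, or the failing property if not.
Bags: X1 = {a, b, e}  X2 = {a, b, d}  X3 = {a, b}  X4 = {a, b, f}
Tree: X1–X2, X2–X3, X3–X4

No — vertex c appears in no bag.

A tree decomposition must satisfy three properties: every vertex lies in some bag; for every edge, both endpoints lie together in some bag; and for every vertex, the bags containing it form a connected subtree. Here vertex c appears in no bag, so the decomposition is invalid.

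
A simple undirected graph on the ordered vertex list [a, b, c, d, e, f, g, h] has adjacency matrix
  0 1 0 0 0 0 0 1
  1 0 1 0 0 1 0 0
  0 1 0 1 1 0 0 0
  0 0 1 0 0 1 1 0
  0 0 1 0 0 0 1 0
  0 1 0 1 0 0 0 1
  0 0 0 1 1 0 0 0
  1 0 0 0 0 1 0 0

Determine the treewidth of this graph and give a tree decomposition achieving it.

Treewidth 2.
One optimal decomposition is:
Bags: B1 = {d, e, g}  B2 = {c, d, e}  B3 = {c, d, f}  B4 = {b, c, f}  B5 = {b, f, h}  B6 = {a, b, h}
Tree: B1–B2, B2–B3, B3–B4, B4–B5, B5–B6

Each bag holds 3 vertices, so the decomposition has width 2, which upper-bounds the treewidth. For the lower bound, G contains the cycle g–e–c–d–g, so G is not a forest; only forests have treewidth ≤ 1, hence tw(G) ≥ 2. The upper and lower bounds meet at 2, so that is the treewidth.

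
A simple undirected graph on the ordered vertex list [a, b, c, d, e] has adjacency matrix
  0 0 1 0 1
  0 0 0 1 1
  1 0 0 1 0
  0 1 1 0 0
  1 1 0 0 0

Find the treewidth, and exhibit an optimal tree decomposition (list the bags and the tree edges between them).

Treewidth 2.
Bags: B1 = {a, c, d}  B2 = {a, d, e}  B3 = {b, d, e}
Tree: B1–B2, B2–B3

The largest bag has 3 vertices, giving width 2; this decomposition certifies tw(G) ≤ 2. For the lower bound, G contains the cycle d–c–a–e–b–d, so G is not a forest; only forests have treewidth ≤ 1, hence tw(G) ≥ 2. Combining the bounds, tw(G) = 2.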